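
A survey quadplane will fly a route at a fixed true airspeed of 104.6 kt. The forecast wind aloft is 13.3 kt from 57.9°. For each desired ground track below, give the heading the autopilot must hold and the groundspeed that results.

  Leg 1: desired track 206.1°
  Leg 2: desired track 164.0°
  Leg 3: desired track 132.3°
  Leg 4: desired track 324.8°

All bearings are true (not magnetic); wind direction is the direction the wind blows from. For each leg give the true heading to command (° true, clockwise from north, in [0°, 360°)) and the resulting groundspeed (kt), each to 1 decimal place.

Leg 1: heading=202.3°, groundspeed=115.7 kt
Leg 2: heading=157.0°, groundspeed=107.5 kt
Leg 3: heading=125.3°, groundspeed=100.2 kt
Leg 4: heading=332.1°, groundspeed=104.5 kt

Leg 1: desired track 206.1°; wind correction -3.8° → command heading 202.3°, groundspeed 115.7 kt
Leg 2: desired track 164.0°; wind correction -7.0° → command heading 157.0°, groundspeed 107.5 kt
Leg 3: desired track 132.3°; wind correction -7.0° → command heading 125.3°, groundspeed 100.2 kt
Leg 4: desired track 324.8°; wind correction +7.3° → command heading 332.1°, groundspeed 104.5 kt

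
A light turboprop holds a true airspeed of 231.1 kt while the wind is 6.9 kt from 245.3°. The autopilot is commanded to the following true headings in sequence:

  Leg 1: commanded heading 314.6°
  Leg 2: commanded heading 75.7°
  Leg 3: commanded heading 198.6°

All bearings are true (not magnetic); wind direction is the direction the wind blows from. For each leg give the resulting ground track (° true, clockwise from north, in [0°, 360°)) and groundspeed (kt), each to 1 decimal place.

Leg 1: heading 314.6°; drift +1.6° → track 316.2°, groundspeed 228.8 kt
Leg 2: heading 75.7°; drift -0.3° → track 75.4°, groundspeed 237.9 kt
Leg 3: heading 198.6°; drift -1.3° → track 197.3°, groundspeed 226.4 kt

Leg 1: track=316.2°, groundspeed=228.8 kt
Leg 2: track=75.4°, groundspeed=237.9 kt
Leg 3: track=197.3°, groundspeed=226.4 kt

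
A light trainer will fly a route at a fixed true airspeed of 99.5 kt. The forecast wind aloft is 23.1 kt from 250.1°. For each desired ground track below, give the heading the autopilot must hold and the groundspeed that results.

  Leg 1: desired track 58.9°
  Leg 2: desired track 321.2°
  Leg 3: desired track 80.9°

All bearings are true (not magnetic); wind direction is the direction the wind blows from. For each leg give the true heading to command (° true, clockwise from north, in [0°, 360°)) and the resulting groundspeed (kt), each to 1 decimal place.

Leg 1: desired track 58.9°; wind correction -2.6° → command heading 56.3°, groundspeed 122.1 kt
Leg 2: desired track 321.2°; wind correction -12.7° → command heading 308.5°, groundspeed 89.6 kt
Leg 3: desired track 80.9°; wind correction +2.5° → command heading 83.4°, groundspeed 122.1 kt

Leg 1: heading=56.3°, groundspeed=122.1 kt
Leg 2: heading=308.5°, groundspeed=89.6 kt
Leg 3: heading=83.4°, groundspeed=122.1 kt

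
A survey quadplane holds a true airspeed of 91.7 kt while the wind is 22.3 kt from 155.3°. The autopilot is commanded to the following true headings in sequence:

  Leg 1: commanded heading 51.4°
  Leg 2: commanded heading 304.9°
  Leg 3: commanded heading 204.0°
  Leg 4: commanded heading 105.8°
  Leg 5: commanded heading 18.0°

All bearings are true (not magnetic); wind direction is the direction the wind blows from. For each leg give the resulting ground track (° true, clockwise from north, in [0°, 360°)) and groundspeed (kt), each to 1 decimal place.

Leg 1: track=38.8°, groundspeed=99.4 kt
Leg 2: track=310.7°, groundspeed=111.5 kt
Leg 3: track=216.3°, groundspeed=78.8 kt
Leg 4: track=93.4°, groundspeed=79.1 kt
Leg 5: track=10.0°, groundspeed=109.1 kt

Leg 1: heading 51.4°; drift -12.6° → track 38.8°, groundspeed 99.4 kt
Leg 2: heading 304.9°; drift +5.8° → track 310.7°, groundspeed 111.5 kt
Leg 3: heading 204.0°; drift +12.3° → track 216.3°, groundspeed 78.8 kt
Leg 4: heading 105.8°; drift -12.4° → track 93.4°, groundspeed 79.1 kt
Leg 5: heading 18.0°; drift -8.0° → track 10.0°, groundspeed 109.1 kt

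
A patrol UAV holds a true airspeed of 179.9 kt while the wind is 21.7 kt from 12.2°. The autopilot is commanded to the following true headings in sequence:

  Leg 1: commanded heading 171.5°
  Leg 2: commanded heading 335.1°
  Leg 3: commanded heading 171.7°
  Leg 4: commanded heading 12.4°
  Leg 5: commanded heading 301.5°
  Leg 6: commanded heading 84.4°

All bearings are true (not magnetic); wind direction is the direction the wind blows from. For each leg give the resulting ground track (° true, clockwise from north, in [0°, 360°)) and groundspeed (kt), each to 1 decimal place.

Leg 1: track=173.7°, groundspeed=200.3 kt
Leg 2: track=330.5°, groundspeed=163.1 kt
Leg 3: track=173.9°, groundspeed=200.4 kt
Leg 4: track=12.4°, groundspeed=158.2 kt
Leg 5: track=294.7°, groundspeed=173.9 kt
Leg 6: track=91.2°, groundspeed=174.5 kt

Leg 1: heading 171.5°; drift +2.2° → track 173.7°, groundspeed 200.3 kt
Leg 2: heading 335.1°; drift -4.6° → track 330.5°, groundspeed 163.1 kt
Leg 3: heading 171.7°; drift +2.2° → track 173.9°, groundspeed 200.4 kt
Leg 4: heading 12.4°; drift +0.0° → track 12.4°, groundspeed 158.2 kt
Leg 5: heading 301.5°; drift -6.8° → track 294.7°, groundspeed 173.9 kt
Leg 6: heading 84.4°; drift +6.8° → track 91.2°, groundspeed 174.5 kt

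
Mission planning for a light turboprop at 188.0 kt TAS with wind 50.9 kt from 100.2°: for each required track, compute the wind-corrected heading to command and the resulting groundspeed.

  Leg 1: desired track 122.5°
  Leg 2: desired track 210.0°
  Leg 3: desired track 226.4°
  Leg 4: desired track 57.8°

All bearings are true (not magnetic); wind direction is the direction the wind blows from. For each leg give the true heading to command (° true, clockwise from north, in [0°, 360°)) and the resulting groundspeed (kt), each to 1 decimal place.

Leg 1: desired track 122.5°; wind correction -5.9° → command heading 116.6°, groundspeed 139.9 kt
Leg 2: desired track 210.0°; wind correction -14.8° → command heading 195.2°, groundspeed 199.0 kt
Leg 3: desired track 226.4°; wind correction -12.6° → command heading 213.8°, groundspeed 213.5 kt
Leg 4: desired track 57.8°; wind correction +10.5° → command heading 68.3°, groundspeed 147.3 kt

Leg 1: heading=116.6°, groundspeed=139.9 kt
Leg 2: heading=195.2°, groundspeed=199.0 kt
Leg 3: heading=213.8°, groundspeed=213.5 kt
Leg 4: heading=68.3°, groundspeed=147.3 kt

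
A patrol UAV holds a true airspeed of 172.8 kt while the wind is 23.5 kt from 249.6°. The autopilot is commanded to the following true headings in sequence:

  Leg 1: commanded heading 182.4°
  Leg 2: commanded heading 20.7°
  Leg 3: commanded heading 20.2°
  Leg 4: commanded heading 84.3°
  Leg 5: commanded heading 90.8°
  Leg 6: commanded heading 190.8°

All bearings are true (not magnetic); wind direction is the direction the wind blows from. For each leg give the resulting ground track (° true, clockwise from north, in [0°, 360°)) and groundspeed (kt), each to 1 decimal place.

Leg 1: track=174.9°, groundspeed=165.1 kt
Leg 2: track=26.1°, groundspeed=189.1 kt
Leg 3: track=25.6°, groundspeed=188.9 kt
Leg 4: track=82.6°, groundspeed=195.6 kt
Leg 5: track=88.3°, groundspeed=194.9 kt
Leg 6: track=183.7°, groundspeed=161.9 kt

Leg 1: heading 182.4°; drift -7.5° → track 174.9°, groundspeed 165.1 kt
Leg 2: heading 20.7°; drift +5.4° → track 26.1°, groundspeed 189.1 kt
Leg 3: heading 20.2°; drift +5.4° → track 25.6°, groundspeed 188.9 kt
Leg 4: heading 84.3°; drift -1.7° → track 82.6°, groundspeed 195.6 kt
Leg 5: heading 90.8°; drift -2.5° → track 88.3°, groundspeed 194.9 kt
Leg 6: heading 190.8°; drift -7.1° → track 183.7°, groundspeed 161.9 kt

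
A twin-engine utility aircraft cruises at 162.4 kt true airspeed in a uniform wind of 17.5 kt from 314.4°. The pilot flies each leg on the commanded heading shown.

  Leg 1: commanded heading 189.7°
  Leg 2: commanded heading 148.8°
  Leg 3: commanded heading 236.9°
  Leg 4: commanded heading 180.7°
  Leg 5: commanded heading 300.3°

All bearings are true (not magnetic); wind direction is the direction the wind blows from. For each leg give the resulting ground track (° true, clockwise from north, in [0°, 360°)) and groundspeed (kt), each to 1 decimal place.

Leg 1: track=184.9°, groundspeed=173.0 kt
Leg 2: track=147.4°, groundspeed=179.4 kt
Leg 3: track=230.8°, groundspeed=159.5 kt
Leg 4: track=176.6°, groundspeed=174.9 kt
Leg 5: track=298.6°, groundspeed=145.5 kt

Leg 1: heading 189.7°; drift -4.8° → track 184.9°, groundspeed 173.0 kt
Leg 2: heading 148.8°; drift -1.4° → track 147.4°, groundspeed 179.4 kt
Leg 3: heading 236.9°; drift -6.1° → track 230.8°, groundspeed 159.5 kt
Leg 4: heading 180.7°; drift -4.1° → track 176.6°, groundspeed 174.9 kt
Leg 5: heading 300.3°; drift -1.7° → track 298.6°, groundspeed 145.5 kt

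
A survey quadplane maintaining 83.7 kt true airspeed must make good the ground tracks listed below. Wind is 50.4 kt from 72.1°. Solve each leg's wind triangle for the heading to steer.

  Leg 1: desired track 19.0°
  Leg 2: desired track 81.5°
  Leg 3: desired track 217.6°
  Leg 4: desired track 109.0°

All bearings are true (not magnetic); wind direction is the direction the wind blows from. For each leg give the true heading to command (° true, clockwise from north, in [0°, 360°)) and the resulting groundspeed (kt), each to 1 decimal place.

Leg 1: heading=47.8°, groundspeed=43.1 kt
Leg 2: heading=75.9°, groundspeed=33.6 kt
Leg 3: heading=197.7°, groundspeed=120.2 kt
Leg 4: heading=87.8°, groundspeed=37.7 kt

Leg 1: desired track 19.0°; wind correction +28.8° → command heading 47.8°, groundspeed 43.1 kt
Leg 2: desired track 81.5°; wind correction -5.6° → command heading 75.9°, groundspeed 33.6 kt
Leg 3: desired track 217.6°; wind correction -19.9° → command heading 197.7°, groundspeed 120.2 kt
Leg 4: desired track 109.0°; wind correction -21.2° → command heading 87.8°, groundspeed 37.7 kt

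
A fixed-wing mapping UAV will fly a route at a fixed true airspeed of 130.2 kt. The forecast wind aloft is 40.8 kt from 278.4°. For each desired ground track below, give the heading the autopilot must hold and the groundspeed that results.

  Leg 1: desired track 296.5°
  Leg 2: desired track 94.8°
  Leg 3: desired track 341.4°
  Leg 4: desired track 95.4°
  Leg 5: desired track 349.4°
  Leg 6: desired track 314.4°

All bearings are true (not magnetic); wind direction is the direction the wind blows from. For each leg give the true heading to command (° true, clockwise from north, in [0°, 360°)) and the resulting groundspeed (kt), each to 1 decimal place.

Leg 1: desired track 296.5°; wind correction -5.6° → command heading 290.9°, groundspeed 90.8 kt
Leg 2: desired track 94.8°; wind correction -1.1° → command heading 93.7°, groundspeed 170.9 kt
Leg 3: desired track 341.4°; wind correction -16.2° → command heading 325.2°, groundspeed 106.5 kt
Leg 4: desired track 95.4°; wind correction -0.9° → command heading 94.5°, groundspeed 170.9 kt
Leg 5: desired track 349.4°; wind correction -17.2° → command heading 332.2°, groundspeed 111.1 kt
Leg 6: desired track 314.4°; wind correction -10.6° → command heading 303.8°, groundspeed 95.0 kt

Leg 1: heading=290.9°, groundspeed=90.8 kt
Leg 2: heading=93.7°, groundspeed=170.9 kt
Leg 3: heading=325.2°, groundspeed=106.5 kt
Leg 4: heading=94.5°, groundspeed=170.9 kt
Leg 5: heading=332.2°, groundspeed=111.1 kt
Leg 6: heading=303.8°, groundspeed=95.0 kt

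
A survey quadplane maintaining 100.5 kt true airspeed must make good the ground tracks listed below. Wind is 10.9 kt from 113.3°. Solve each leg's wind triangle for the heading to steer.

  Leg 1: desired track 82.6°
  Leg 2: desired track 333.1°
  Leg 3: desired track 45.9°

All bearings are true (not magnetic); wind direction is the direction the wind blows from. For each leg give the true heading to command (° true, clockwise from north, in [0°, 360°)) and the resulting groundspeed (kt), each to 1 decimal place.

Leg 1: desired track 82.6°; wind correction +3.2° → command heading 85.8°, groundspeed 91.0 kt
Leg 2: desired track 333.1°; wind correction +4.0° → command heading 337.1°, groundspeed 108.6 kt
Leg 3: desired track 45.9°; wind correction +5.7° → command heading 51.6°, groundspeed 95.8 kt

Leg 1: heading=85.8°, groundspeed=91.0 kt
Leg 2: heading=337.1°, groundspeed=108.6 kt
Leg 3: heading=51.6°, groundspeed=95.8 kt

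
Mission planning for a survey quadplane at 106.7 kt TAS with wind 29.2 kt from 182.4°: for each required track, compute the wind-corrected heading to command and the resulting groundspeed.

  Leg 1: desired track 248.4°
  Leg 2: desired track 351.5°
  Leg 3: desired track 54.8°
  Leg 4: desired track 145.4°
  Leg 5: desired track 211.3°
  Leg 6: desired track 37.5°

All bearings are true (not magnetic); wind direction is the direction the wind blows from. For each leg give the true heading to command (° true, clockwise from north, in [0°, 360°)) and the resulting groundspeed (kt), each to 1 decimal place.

Leg 1: desired track 248.4°; wind correction -14.5° → command heading 233.9°, groundspeed 91.4 kt
Leg 2: desired track 351.5°; wind correction -3.0° → command heading 348.5°, groundspeed 135.2 kt
Leg 3: desired track 54.8°; wind correction +12.5° → command heading 67.3°, groundspeed 122.0 kt
Leg 4: desired track 145.4°; wind correction +9.5° → command heading 154.9°, groundspeed 81.9 kt
Leg 5: desired track 211.3°; wind correction -7.6° → command heading 203.7°, groundspeed 80.2 kt
Leg 6: desired track 37.5°; wind correction +9.1° → command heading 46.6°, groundspeed 129.3 kt

Leg 1: heading=233.9°, groundspeed=91.4 kt
Leg 2: heading=348.5°, groundspeed=135.2 kt
Leg 3: heading=67.3°, groundspeed=122.0 kt
Leg 4: heading=154.9°, groundspeed=81.9 kt
Leg 5: heading=203.7°, groundspeed=80.2 kt
Leg 6: heading=46.6°, groundspeed=129.3 kt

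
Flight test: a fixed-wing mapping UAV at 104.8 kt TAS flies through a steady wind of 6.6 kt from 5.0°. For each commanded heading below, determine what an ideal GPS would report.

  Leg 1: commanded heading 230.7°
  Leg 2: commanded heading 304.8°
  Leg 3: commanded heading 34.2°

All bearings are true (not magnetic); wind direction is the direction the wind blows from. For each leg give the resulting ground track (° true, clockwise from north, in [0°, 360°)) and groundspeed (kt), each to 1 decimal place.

Leg 1: heading 230.7°; drift -2.5° → track 228.2°, groundspeed 109.5 kt
Leg 2: heading 304.8°; drift -3.2° → track 301.6°, groundspeed 101.7 kt
Leg 3: heading 34.2°; drift +1.9° → track 36.1°, groundspeed 99.1 kt

Leg 1: track=228.2°, groundspeed=109.5 kt
Leg 2: track=301.6°, groundspeed=101.7 kt
Leg 3: track=36.1°, groundspeed=99.1 kt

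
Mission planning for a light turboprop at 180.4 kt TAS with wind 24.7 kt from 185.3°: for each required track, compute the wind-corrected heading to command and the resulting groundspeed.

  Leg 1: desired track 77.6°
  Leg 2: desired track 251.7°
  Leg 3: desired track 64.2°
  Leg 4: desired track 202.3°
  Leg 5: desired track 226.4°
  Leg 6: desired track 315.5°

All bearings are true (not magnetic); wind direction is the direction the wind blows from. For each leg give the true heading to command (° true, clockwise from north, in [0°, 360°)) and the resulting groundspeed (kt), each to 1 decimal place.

Leg 1: desired track 77.6°; wind correction +7.5° → command heading 85.1°, groundspeed 186.4 kt
Leg 2: desired track 251.7°; wind correction -7.2° → command heading 244.5°, groundspeed 169.1 kt
Leg 3: desired track 64.2°; wind correction +6.7° → command heading 70.9°, groundspeed 191.9 kt
Leg 4: desired track 202.3°; wind correction -2.3° → command heading 200.0°, groundspeed 156.6 kt
Leg 5: desired track 226.4°; wind correction -5.2° → command heading 221.2°, groundspeed 161.1 kt
Leg 6: desired track 315.5°; wind correction -6.0° → command heading 309.5°, groundspeed 195.4 kt

Leg 1: heading=85.1°, groundspeed=186.4 kt
Leg 2: heading=244.5°, groundspeed=169.1 kt
Leg 3: heading=70.9°, groundspeed=191.9 kt
Leg 4: heading=200.0°, groundspeed=156.6 kt
Leg 5: heading=221.2°, groundspeed=161.1 kt
Leg 6: heading=309.5°, groundspeed=195.4 kt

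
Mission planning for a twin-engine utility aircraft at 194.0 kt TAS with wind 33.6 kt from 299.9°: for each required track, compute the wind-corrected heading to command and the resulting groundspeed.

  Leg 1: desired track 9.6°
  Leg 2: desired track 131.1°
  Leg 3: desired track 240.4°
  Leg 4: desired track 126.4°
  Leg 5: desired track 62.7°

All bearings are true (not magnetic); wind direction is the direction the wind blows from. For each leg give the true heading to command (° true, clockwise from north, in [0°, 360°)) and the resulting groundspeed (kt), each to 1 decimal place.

Leg 1: desired track 9.6°; wind correction -9.3° → command heading 0.3°, groundspeed 179.8 kt
Leg 2: desired track 131.1°; wind correction +1.9° → command heading 133.0°, groundspeed 226.9 kt
Leg 3: desired track 240.4°; wind correction +8.6° → command heading 249.0°, groundspeed 174.8 kt
Leg 4: desired track 126.4°; wind correction +1.1° → command heading 127.5°, groundspeed 227.3 kt
Leg 5: desired track 62.7°; wind correction -8.4° → command heading 54.3°, groundspeed 210.1 kt

Leg 1: heading=0.3°, groundspeed=179.8 kt
Leg 2: heading=133.0°, groundspeed=226.9 kt
Leg 3: heading=249.0°, groundspeed=174.8 kt
Leg 4: heading=127.5°, groundspeed=227.3 kt
Leg 5: heading=54.3°, groundspeed=210.1 kt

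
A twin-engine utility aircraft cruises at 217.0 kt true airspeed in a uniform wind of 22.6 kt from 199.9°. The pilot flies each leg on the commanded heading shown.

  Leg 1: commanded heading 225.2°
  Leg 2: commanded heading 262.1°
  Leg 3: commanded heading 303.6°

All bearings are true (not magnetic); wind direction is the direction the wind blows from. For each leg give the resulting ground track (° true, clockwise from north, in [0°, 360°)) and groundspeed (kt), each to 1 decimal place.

Leg 1: heading 225.2°; drift +2.8° → track 228.0°, groundspeed 196.8 kt
Leg 2: heading 262.1°; drift +5.5° → track 267.6°, groundspeed 207.4 kt
Leg 3: heading 303.6°; drift +5.6° → track 309.2°, groundspeed 223.4 kt

Leg 1: track=228.0°, groundspeed=196.8 kt
Leg 2: track=267.6°, groundspeed=207.4 kt
Leg 3: track=309.2°, groundspeed=223.4 kt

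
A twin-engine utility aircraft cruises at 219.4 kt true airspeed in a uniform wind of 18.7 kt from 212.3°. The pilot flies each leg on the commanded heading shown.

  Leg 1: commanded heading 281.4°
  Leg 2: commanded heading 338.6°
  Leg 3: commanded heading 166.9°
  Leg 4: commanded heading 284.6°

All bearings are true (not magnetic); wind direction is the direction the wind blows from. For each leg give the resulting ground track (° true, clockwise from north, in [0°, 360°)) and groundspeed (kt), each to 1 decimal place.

Leg 1: heading 281.4°; drift +4.7° → track 286.1°, groundspeed 213.4 kt
Leg 2: heading 338.6°; drift +3.7° → track 342.3°, groundspeed 231.0 kt
Leg 3: heading 166.9°; drift -3.7° → track 163.2°, groundspeed 206.7 kt
Leg 4: heading 284.6°; drift +4.8° → track 289.4°, groundspeed 214.5 kt

Leg 1: track=286.1°, groundspeed=213.4 kt
Leg 2: track=342.3°, groundspeed=231.0 kt
Leg 3: track=163.2°, groundspeed=206.7 kt
Leg 4: track=289.4°, groundspeed=214.5 kt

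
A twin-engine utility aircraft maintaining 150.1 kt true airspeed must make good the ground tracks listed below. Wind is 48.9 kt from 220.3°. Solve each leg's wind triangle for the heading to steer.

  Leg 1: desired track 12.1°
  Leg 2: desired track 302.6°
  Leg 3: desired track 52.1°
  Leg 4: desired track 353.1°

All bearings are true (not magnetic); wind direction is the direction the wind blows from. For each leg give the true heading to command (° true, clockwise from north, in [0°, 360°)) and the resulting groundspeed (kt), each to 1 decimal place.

Leg 1: heading=3.2°, groundspeed=191.4 kt
Leg 2: heading=283.8°, groundspeed=135.5 kt
Leg 3: heading=55.9°, groundspeed=197.6 kt
Leg 4: heading=339.3°, groundspeed=179.0 kt

Leg 1: desired track 12.1°; wind correction -8.9° → command heading 3.2°, groundspeed 191.4 kt
Leg 2: desired track 302.6°; wind correction -18.8° → command heading 283.8°, groundspeed 135.5 kt
Leg 3: desired track 52.1°; wind correction +3.8° → command heading 55.9°, groundspeed 197.6 kt
Leg 4: desired track 353.1°; wind correction -13.8° → command heading 339.3°, groundspeed 179.0 kt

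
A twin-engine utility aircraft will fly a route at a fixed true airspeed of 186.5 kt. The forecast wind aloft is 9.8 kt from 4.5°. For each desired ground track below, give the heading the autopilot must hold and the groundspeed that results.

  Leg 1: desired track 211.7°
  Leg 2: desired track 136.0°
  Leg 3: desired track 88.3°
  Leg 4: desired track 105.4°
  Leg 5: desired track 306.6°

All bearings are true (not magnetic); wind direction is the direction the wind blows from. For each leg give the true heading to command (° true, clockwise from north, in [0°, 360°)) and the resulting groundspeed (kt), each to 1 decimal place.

Leg 1: heading=213.1°, groundspeed=195.2 kt
Leg 2: heading=133.7°, groundspeed=192.8 kt
Leg 3: heading=85.3°, groundspeed=185.2 kt
Leg 4: heading=102.4°, groundspeed=188.1 kt
Leg 5: heading=309.2°, groundspeed=181.1 kt

Leg 1: desired track 211.7°; wind correction +1.4° → command heading 213.1°, groundspeed 195.2 kt
Leg 2: desired track 136.0°; wind correction -2.3° → command heading 133.7°, groundspeed 192.8 kt
Leg 3: desired track 88.3°; wind correction -3.0° → command heading 85.3°, groundspeed 185.2 kt
Leg 4: desired track 105.4°; wind correction -3.0° → command heading 102.4°, groundspeed 188.1 kt
Leg 5: desired track 306.6°; wind correction +2.6° → command heading 309.2°, groundspeed 181.1 kt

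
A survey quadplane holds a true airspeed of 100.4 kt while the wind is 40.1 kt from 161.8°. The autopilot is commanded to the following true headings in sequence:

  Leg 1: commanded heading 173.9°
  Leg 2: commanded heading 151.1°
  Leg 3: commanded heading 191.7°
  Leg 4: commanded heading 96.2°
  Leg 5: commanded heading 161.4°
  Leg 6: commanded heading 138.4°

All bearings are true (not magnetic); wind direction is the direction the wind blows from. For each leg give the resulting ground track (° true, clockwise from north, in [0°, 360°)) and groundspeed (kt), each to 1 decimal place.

Leg 1: track=181.7°, groundspeed=61.8 kt
Leg 2: track=144.1°, groundspeed=61.4 kt
Leg 3: track=208.6°, groundspeed=68.6 kt
Leg 4: track=72.7°, groundspeed=91.4 kt
Leg 5: track=161.1°, groundspeed=60.3 kt
Leg 6: track=124.3°, groundspeed=65.6 kt

Leg 1: heading 173.9°; drift +7.8° → track 181.7°, groundspeed 61.8 kt
Leg 2: heading 151.1°; drift -7.0° → track 144.1°, groundspeed 61.4 kt
Leg 3: heading 191.7°; drift +16.9° → track 208.6°, groundspeed 68.6 kt
Leg 4: heading 96.2°; drift -23.5° → track 72.7°, groundspeed 91.4 kt
Leg 5: heading 161.4°; drift -0.3° → track 161.1°, groundspeed 60.3 kt
Leg 6: heading 138.4°; drift -14.1° → track 124.3°, groundspeed 65.6 kt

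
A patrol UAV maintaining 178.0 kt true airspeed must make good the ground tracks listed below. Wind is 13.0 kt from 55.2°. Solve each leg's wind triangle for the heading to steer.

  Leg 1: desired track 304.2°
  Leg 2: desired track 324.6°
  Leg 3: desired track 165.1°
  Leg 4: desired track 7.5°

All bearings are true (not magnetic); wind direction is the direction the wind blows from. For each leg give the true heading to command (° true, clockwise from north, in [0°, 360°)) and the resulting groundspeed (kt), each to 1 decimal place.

Leg 1: heading=308.1°, groundspeed=182.2 kt
Leg 2: heading=328.8°, groundspeed=177.7 kt
Leg 3: heading=161.2°, groundspeed=182.0 kt
Leg 4: heading=10.6°, groundspeed=169.0 kt

Leg 1: desired track 304.2°; wind correction +3.9° → command heading 308.1°, groundspeed 182.2 kt
Leg 2: desired track 324.6°; wind correction +4.2° → command heading 328.8°, groundspeed 177.7 kt
Leg 3: desired track 165.1°; wind correction -3.9° → command heading 161.2°, groundspeed 182.0 kt
Leg 4: desired track 7.5°; wind correction +3.1° → command heading 10.6°, groundspeed 169.0 kt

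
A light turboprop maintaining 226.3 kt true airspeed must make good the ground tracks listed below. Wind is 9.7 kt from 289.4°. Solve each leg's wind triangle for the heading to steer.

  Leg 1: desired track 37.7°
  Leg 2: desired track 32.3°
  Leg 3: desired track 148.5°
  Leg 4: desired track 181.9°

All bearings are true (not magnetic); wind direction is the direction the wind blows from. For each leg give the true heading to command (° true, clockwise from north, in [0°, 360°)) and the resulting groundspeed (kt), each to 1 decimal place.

Leg 1: desired track 37.7°; wind correction -2.3° → command heading 35.4°, groundspeed 229.2 kt
Leg 2: desired track 32.3°; wind correction -2.4° → command heading 29.9°, groundspeed 228.3 kt
Leg 3: desired track 148.5°; wind correction +1.5° → command heading 150.0°, groundspeed 233.7 kt
Leg 4: desired track 181.9°; wind correction +2.3° → command heading 184.2°, groundspeed 229.0 kt

Leg 1: heading=35.4°, groundspeed=229.2 kt
Leg 2: heading=29.9°, groundspeed=228.3 kt
Leg 3: heading=150.0°, groundspeed=233.7 kt
Leg 4: heading=184.2°, groundspeed=229.0 kt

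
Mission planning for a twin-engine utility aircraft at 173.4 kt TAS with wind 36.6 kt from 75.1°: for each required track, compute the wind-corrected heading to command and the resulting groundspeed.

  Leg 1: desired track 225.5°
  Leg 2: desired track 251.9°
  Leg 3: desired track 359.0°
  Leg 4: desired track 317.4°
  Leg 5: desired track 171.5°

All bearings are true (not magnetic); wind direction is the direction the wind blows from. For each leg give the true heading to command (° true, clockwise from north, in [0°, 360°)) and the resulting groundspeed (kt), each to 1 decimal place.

Leg 1: heading=219.5°, groundspeed=204.3 kt
Leg 2: heading=251.2°, groundspeed=209.9 kt
Leg 3: heading=10.8°, groundspeed=160.9 kt
Leg 4: heading=328.2°, groundspeed=187.4 kt
Leg 5: heading=159.4°, groundspeed=173.6 kt

Leg 1: desired track 225.5°; wind correction -6.0° → command heading 219.5°, groundspeed 204.3 kt
Leg 2: desired track 251.9°; wind correction -0.7° → command heading 251.2°, groundspeed 209.9 kt
Leg 3: desired track 359.0°; wind correction +11.8° → command heading 10.8°, groundspeed 160.9 kt
Leg 4: desired track 317.4°; wind correction +10.8° → command heading 328.2°, groundspeed 187.4 kt
Leg 5: desired track 171.5°; wind correction -12.1° → command heading 159.4°, groundspeed 173.6 kt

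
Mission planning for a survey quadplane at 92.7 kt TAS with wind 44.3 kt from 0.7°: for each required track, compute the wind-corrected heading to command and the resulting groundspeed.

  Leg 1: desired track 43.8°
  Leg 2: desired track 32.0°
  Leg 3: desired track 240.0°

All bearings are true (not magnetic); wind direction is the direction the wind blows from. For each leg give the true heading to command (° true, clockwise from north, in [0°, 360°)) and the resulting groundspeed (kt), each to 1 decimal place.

Leg 1: heading=24.7°, groundspeed=55.3 kt
Leg 2: heading=17.6°, groundspeed=51.9 kt
Leg 3: heading=264.3°, groundspeed=107.1 kt

Leg 1: desired track 43.8°; wind correction -19.1° → command heading 24.7°, groundspeed 55.3 kt
Leg 2: desired track 32.0°; wind correction -14.4° → command heading 17.6°, groundspeed 51.9 kt
Leg 3: desired track 240.0°; wind correction +24.3° → command heading 264.3°, groundspeed 107.1 kt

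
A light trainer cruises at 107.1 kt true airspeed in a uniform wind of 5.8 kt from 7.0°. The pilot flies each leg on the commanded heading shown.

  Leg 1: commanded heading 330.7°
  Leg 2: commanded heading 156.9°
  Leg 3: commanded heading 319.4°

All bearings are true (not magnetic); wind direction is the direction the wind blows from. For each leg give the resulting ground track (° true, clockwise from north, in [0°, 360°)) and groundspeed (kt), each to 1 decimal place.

Leg 1: track=328.8°, groundspeed=102.5 kt
Leg 2: track=158.4°, groundspeed=112.2 kt
Leg 3: track=317.0°, groundspeed=103.3 kt

Leg 1: heading 330.7°; drift -1.9° → track 328.8°, groundspeed 102.5 kt
Leg 2: heading 156.9°; drift +1.5° → track 158.4°, groundspeed 112.2 kt
Leg 3: heading 319.4°; drift -2.4° → track 317.0°, groundspeed 103.3 kt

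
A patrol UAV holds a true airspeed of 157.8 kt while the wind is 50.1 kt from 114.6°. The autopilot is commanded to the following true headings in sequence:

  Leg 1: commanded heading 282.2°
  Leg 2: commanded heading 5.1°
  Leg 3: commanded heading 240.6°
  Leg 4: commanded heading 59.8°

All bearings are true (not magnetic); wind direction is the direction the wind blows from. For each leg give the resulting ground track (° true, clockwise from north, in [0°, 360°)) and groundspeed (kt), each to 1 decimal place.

Leg 1: heading 282.2°; drift +3.0° → track 285.2°, groundspeed 207.0 kt
Leg 2: heading 5.1°; drift -15.1° → track 350.0°, groundspeed 180.8 kt
Leg 3: heading 240.6°; drift +12.2° → track 252.8°, groundspeed 191.6 kt
Leg 4: heading 59.8°; drift -17.6° → track 42.2°, groundspeed 135.3 kt

Leg 1: track=285.2°, groundspeed=207.0 kt
Leg 2: track=350.0°, groundspeed=180.8 kt
Leg 3: track=252.8°, groundspeed=191.6 kt
Leg 4: track=42.2°, groundspeed=135.3 kt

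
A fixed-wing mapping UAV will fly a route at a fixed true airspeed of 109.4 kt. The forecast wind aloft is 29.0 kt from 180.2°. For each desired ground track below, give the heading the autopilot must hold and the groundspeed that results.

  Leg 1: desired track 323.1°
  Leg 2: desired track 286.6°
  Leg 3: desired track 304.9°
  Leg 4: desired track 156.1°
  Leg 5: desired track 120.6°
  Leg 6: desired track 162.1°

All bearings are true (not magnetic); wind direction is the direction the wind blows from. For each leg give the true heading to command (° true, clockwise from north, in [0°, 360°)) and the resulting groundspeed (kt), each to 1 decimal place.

Leg 1: heading=313.9°, groundspeed=131.1 kt
Leg 2: heading=271.9°, groundspeed=114.0 kt
Leg 3: heading=292.3°, groundspeed=123.3 kt
Leg 4: heading=162.3°, groundspeed=82.3 kt
Leg 5: heading=133.8°, groundspeed=91.8 kt
Leg 6: heading=166.8°, groundspeed=81.5 kt

Leg 1: desired track 323.1°; wind correction -9.2° → command heading 313.9°, groundspeed 131.1 kt
Leg 2: desired track 286.6°; wind correction -14.7° → command heading 271.9°, groundspeed 114.0 kt
Leg 3: desired track 304.9°; wind correction -12.6° → command heading 292.3°, groundspeed 123.3 kt
Leg 4: desired track 156.1°; wind correction +6.2° → command heading 162.3°, groundspeed 82.3 kt
Leg 5: desired track 120.6°; wind correction +13.2° → command heading 133.8°, groundspeed 91.8 kt
Leg 6: desired track 162.1°; wind correction +4.7° → command heading 166.8°, groundspeed 81.5 kt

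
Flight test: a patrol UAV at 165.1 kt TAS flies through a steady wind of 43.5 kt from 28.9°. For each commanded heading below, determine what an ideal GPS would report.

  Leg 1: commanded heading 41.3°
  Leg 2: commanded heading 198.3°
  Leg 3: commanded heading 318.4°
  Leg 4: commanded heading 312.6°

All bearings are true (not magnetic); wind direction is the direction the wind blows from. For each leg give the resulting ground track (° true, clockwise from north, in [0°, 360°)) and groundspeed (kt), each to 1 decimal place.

Leg 1: track=45.7°, groundspeed=123.0 kt
Leg 2: track=200.5°, groundspeed=208.0 kt
Leg 3: track=303.2°, groundspeed=156.1 kt
Leg 4: track=297.3°, groundspeed=160.5 kt

Leg 1: heading 41.3°; drift +4.4° → track 45.7°, groundspeed 123.0 kt
Leg 2: heading 198.3°; drift +2.2° → track 200.5°, groundspeed 208.0 kt
Leg 3: heading 318.4°; drift -15.2° → track 303.2°, groundspeed 156.1 kt
Leg 4: heading 312.6°; drift -15.3° → track 297.3°, groundspeed 160.5 kt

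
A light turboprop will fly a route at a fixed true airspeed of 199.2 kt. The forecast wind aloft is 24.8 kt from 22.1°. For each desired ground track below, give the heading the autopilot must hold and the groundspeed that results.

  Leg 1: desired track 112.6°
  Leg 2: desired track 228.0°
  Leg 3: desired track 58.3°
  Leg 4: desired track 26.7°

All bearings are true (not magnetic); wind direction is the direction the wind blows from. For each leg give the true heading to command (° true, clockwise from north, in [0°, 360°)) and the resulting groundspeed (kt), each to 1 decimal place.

Leg 1: heading=105.4°, groundspeed=197.9 kt
Leg 2: heading=231.1°, groundspeed=221.2 kt
Leg 3: heading=54.1°, groundspeed=178.6 kt
Leg 4: heading=26.1°, groundspeed=174.5 kt

Leg 1: desired track 112.6°; wind correction -7.2° → command heading 105.4°, groundspeed 197.9 kt
Leg 2: desired track 228.0°; wind correction +3.1° → command heading 231.1°, groundspeed 221.2 kt
Leg 3: desired track 58.3°; wind correction -4.2° → command heading 54.1°, groundspeed 178.6 kt
Leg 4: desired track 26.7°; wind correction -0.6° → command heading 26.1°, groundspeed 174.5 kt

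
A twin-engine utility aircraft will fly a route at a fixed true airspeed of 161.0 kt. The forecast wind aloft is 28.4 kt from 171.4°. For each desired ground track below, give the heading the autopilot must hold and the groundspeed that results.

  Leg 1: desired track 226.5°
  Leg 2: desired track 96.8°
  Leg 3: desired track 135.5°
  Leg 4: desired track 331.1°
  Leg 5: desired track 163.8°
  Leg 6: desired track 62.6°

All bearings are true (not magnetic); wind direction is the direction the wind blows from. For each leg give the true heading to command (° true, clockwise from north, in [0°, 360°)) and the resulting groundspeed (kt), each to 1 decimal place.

Leg 1: heading=218.2°, groundspeed=143.1 kt
Leg 2: heading=106.6°, groundspeed=151.1 kt
Leg 3: heading=141.4°, groundspeed=137.1 kt
Leg 4: heading=327.6°, groundspeed=187.3 kt
Leg 5: heading=165.1°, groundspeed=132.8 kt
Leg 6: heading=72.2°, groundspeed=167.9 kt

Leg 1: desired track 226.5°; wind correction -8.3° → command heading 218.2°, groundspeed 143.1 kt
Leg 2: desired track 96.8°; wind correction +9.8° → command heading 106.6°, groundspeed 151.1 kt
Leg 3: desired track 135.5°; wind correction +5.9° → command heading 141.4°, groundspeed 137.1 kt
Leg 4: desired track 331.1°; wind correction -3.5° → command heading 327.6°, groundspeed 187.3 kt
Leg 5: desired track 163.8°; wind correction +1.3° → command heading 165.1°, groundspeed 132.8 kt
Leg 6: desired track 62.6°; wind correction +9.6° → command heading 72.2°, groundspeed 167.9 kt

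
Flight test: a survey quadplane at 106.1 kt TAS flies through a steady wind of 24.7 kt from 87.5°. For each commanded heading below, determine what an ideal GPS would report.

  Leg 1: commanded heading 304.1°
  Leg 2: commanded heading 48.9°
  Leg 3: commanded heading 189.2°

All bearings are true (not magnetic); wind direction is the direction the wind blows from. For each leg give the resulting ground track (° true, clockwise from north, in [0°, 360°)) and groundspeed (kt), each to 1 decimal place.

Leg 1: heading 304.1°; drift -6.7° → track 297.4°, groundspeed 126.8 kt
Leg 2: heading 48.9°; drift -10.1° → track 38.8°, groundspeed 88.2 kt
Leg 3: heading 189.2°; drift +12.3° → track 201.5°, groundspeed 113.7 kt

Leg 1: track=297.4°, groundspeed=126.8 kt
Leg 2: track=38.8°, groundspeed=88.2 kt
Leg 3: track=201.5°, groundspeed=113.7 kt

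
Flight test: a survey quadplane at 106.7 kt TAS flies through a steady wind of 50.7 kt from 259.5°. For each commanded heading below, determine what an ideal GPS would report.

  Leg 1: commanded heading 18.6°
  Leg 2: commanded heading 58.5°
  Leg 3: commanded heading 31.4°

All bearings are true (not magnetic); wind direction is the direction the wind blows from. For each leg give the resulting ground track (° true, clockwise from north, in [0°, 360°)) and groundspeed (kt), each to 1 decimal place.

Leg 1: track=37.2°, groundspeed=138.6 kt
Leg 2: track=65.2°, groundspeed=155.1 kt
Leg 3: track=46.4°, groundspeed=145.5 kt

Leg 1: heading 18.6°; drift +18.6° → track 37.2°, groundspeed 138.6 kt
Leg 2: heading 58.5°; drift +6.7° → track 65.2°, groundspeed 155.1 kt
Leg 3: heading 31.4°; drift +15.0° → track 46.4°, groundspeed 145.5 kt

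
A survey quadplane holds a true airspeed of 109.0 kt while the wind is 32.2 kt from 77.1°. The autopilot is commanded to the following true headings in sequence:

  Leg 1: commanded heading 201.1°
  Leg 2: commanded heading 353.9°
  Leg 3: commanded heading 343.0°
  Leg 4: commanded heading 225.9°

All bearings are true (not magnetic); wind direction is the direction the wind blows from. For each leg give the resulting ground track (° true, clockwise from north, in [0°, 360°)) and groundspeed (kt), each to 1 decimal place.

Leg 1: track=213.0°, groundspeed=129.8 kt
Leg 2: track=337.0°, groundspeed=109.9 kt
Leg 3: track=326.9°, groundspeed=115.8 kt
Leg 4: track=232.9°, groundspeed=137.6 kt

Leg 1: heading 201.1°; drift +11.9° → track 213.0°, groundspeed 129.8 kt
Leg 2: heading 353.9°; drift -16.9° → track 337.0°, groundspeed 109.9 kt
Leg 3: heading 343.0°; drift -16.1° → track 326.9°, groundspeed 115.8 kt
Leg 4: heading 225.9°; drift +7.0° → track 232.9°, groundspeed 137.6 kt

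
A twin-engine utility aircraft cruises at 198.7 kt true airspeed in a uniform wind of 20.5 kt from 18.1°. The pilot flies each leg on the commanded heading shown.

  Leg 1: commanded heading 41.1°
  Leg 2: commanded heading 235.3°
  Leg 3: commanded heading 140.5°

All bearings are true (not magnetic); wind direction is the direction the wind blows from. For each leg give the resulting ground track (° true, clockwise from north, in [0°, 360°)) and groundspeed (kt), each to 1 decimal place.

Leg 1: track=43.7°, groundspeed=180.0 kt
Leg 2: track=232.0°, groundspeed=215.4 kt
Leg 3: track=145.2°, groundspeed=210.4 kt

Leg 1: heading 41.1°; drift +2.6° → track 43.7°, groundspeed 180.0 kt
Leg 2: heading 235.3°; drift -3.3° → track 232.0°, groundspeed 215.4 kt
Leg 3: heading 140.5°; drift +4.7° → track 145.2°, groundspeed 210.4 kt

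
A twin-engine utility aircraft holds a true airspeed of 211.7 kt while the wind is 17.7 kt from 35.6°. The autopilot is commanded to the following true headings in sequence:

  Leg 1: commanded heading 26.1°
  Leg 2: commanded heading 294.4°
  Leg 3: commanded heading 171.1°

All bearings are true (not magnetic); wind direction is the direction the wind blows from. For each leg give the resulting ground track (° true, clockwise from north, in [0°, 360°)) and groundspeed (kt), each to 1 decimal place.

Leg 1: heading 26.1°; drift -0.9° → track 25.2°, groundspeed 194.3 kt
Leg 2: heading 294.4°; drift -4.6° → track 289.8°, groundspeed 215.8 kt
Leg 3: heading 171.1°; drift +3.2° → track 174.3°, groundspeed 224.7 kt

Leg 1: track=25.2°, groundspeed=194.3 kt
Leg 2: track=289.8°, groundspeed=215.8 kt
Leg 3: track=174.3°, groundspeed=224.7 kt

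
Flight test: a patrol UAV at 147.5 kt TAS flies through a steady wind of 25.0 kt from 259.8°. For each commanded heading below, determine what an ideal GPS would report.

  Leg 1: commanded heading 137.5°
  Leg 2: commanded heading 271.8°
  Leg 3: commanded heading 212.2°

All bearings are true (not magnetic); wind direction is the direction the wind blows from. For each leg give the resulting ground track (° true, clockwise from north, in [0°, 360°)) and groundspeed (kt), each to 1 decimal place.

Leg 1: heading 137.5°; drift -7.5° → track 130.0°, groundspeed 162.2 kt
Leg 2: heading 271.8°; drift +2.4° → track 274.2°, groundspeed 123.2 kt
Leg 3: heading 212.2°; drift -8.0° → track 204.2°, groundspeed 131.9 kt

Leg 1: track=130.0°, groundspeed=162.2 kt
Leg 2: track=274.2°, groundspeed=123.2 kt
Leg 3: track=204.2°, groundspeed=131.9 kt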